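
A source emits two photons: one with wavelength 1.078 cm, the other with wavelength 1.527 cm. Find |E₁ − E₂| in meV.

Using E = hc/λ: E₁ = 1.8427 × 10^-23 J, E₂ = 1.3009 × 10^-23 J.
|ΔE| = |1.8427 × 10^-23 − 1.3009 × 10^-23| = 5.42 × 10^-24 J = 0.0338 meV.

0.0338 meV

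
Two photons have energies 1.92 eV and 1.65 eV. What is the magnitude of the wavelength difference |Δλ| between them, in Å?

Using λ = hc/E: λ₁ = 6.458 × 10^-7 m, λ₂ = 7.514 × 10^-7 m.
|Δλ| = |6.458 × 10^-7 − 7.514 × 10^-7| = 1.06 × 10^-7 m = 1060 Å.

1060 Å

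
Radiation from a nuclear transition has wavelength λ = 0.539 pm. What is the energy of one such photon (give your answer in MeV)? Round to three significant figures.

Take h = 6.62607015 × 10^-34 J·s, c = 2.99792458 × 10^8 m/s, 1 eV = 1.602176634 × 10^-19 J.
In SI units: λ = 0.539 pm = 5.39 × 10^-13 m.
For a photon E = hc/λ, so E = 3.685 × 10^-13 J.
Converting to MeV: E = 2.300 MeV ≈ 2.30 MeV.

2.30 MeV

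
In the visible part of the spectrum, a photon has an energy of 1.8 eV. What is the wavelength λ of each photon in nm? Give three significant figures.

Use h = 6.62607015 × 10^-34 J·s, c = 2.99792458 × 10^8 m/s, 1 eV = 1.602176634 × 10^-19 J.
In SI units: E = 1.8 eV = 2.8839 × 10^-19 J.
For a photon λ = hc/E, so λ = 6.888 × 10^-7 m.
Converting to nm: λ = 688.8 nm ≈ 689 nm.

689 nm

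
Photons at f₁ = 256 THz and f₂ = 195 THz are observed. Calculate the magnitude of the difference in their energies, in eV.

0.252 eV

Using E = hf: E₁ = 1.696 × 10^-19 J, E₂ = 1.292 × 10^-19 J.
|ΔE| = |1.696 × 10^-19 − 1.292 × 10^-19| = 4.04 × 10^-20 J = 0.252 eV.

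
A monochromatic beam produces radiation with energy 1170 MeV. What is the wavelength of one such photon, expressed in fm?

Take h = 6.62607015 × 10^-34 J·s, c = 2.99792458 × 10^8 m/s, 1 eV = 1.602176634 × 10^-19 J.
In SI units: E = 1170 MeV = 1.8745 × 10^-10 J.
Apply λ = hc/E: λ = 1.060 × 10^-15 m.
Converting to fm: λ = 1.060 fm ≈ 1.06 fm.

1.06 fm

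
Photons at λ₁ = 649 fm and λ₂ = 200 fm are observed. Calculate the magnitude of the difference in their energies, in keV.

4290 keV

Using E = hc/λ: E₁ = 3.061e-13 J, E₂ = 9.932e-13 J.
|ΔE| = |3.061e-13 − 9.932e-13| = 6.87e-13 J = 4290 keV.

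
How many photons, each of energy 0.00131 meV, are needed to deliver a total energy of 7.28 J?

3.47e25 photons

Per-photon energy: E = 2.099e-25 J (from energy = 0.00131 meV).
N = E_total / E_photon = 7.28 J / 2.099e-25 J = 3.47e25.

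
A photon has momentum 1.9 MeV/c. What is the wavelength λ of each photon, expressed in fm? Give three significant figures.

Convert to SI: p = 1.9 MeV/c = 1.0154 × 10^-21 kg·m/s.
Apply λ = h/p: λ = 6.525 × 10^-13 m.
Converting to fm: λ = 652.5 fm ≈ 653 fm.

653 fm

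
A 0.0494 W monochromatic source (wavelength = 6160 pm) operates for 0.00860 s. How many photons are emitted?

1.32·10^13 photons

Total energy: E_total = P·t = 0.0494 × 0.00860 = 4.248·10^-4 J.
Per-photon energy: E = 3.225·10^-17 J.
N = E_total / E_photon = 1.32·10^13.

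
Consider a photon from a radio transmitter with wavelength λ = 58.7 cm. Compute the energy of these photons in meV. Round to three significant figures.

2.11 × 10^-3 meV

Convert to SI: λ = 58.7 cm = 0.587 m.
Since E = hc/λ for a photon, E = 3.384 × 10^-25 J.
Converting to meV: E = 0.002112 meV ≈ 2.11 × 10^-3 meV.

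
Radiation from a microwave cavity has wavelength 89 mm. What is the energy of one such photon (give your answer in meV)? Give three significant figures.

First convert: λ = 89 mm = 0.089 m.
Apply E = hc/λ: E = 2.232 × 10^-24 J.
Converting to meV: E = 0.01393 meV ≈ 0.0139 meV.

0.0139 meV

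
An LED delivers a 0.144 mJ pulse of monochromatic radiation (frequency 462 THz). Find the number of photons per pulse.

4.70 × 10^14 photons

Per-photon energy: E = 3.061 × 10^-19 J (from frequency = 462 THz).
N = E_total / E_photon = 1.44 × 10^-4 J / 3.061 × 10^-19 J = 4.70 × 10^14.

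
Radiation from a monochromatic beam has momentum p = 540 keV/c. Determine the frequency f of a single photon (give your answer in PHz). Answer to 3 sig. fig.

Convert to SI: p = 540 keV/c = 2.8859 × 10^-22 kg·m/s.
Since f = pc/h for a photon, f = 1.306 × 10^20 Hz.
Converting to PHz: f = 130600 PHz ≈ 1.31 × 10^5 PHz.

1.31 × 10^5 PHz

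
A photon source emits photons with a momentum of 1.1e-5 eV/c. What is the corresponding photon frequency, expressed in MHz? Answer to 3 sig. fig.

First convert: p = 1.1e-5 eV/c = 5.8787e-33 kg·m/s.
The photon relation is f = pc/h, giving f = 2.660e9 Hz.
Converting to MHz: f = 2660 MHz ≈ 2660 MHz.

2660 MHz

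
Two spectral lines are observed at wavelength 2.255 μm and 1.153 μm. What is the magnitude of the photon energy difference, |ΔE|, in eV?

0.525 eV

Using E = hc/λ: E₁ = 8.8091e-20 J, E₂ = 1.7228e-19 J.
|ΔE| = |8.8091e-20 − 1.7228e-19| = 8.42e-20 J = 0.525 eV.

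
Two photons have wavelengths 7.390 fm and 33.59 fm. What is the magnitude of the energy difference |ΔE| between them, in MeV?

Using E = hc/λ: E₁ = 2.6880·10^-11 J, E₂ = 5.9138·10^-12 J.
|ΔE| = |2.6880·10^-11 − 5.9138·10^-12| = 2.10·10^-11 J = 131 MeV.

131 MeV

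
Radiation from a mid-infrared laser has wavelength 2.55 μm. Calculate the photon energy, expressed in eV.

0.486 eV

In SI units: λ = 2.55 μm = 2.55 × 10^-6 m.
For a photon E = hc/λ, so E = 7.790 × 10^-20 J.
Converting to eV: E = 0.4862 eV ≈ 0.486 eV.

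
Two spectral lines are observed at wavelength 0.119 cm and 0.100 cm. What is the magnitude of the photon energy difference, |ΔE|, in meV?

0.198 meV

Using E = hc/λ: E₁ = 1.669e-22 J, E₂ = 1.986e-22 J.
|ΔE| = |1.669e-22 − 1.986e-22| = 3.17e-23 J = 0.198 meV.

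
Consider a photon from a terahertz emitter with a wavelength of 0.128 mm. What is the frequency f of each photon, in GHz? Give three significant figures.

(c = 2.99792458 × 10^8 m/s.)
First convert: λ = 0.128 mm = 1.28 × 10^-4 m.
For a photon f = c/λ, so f = 2.342 × 10^12 Hz.
Converting to GHz: f = 2342 GHz ≈ 2340 GHz.

2340 GHz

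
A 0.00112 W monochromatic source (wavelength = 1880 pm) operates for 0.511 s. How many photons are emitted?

Total energy: E_total = P·t = 0.00112 × 0.511 = 5.723 × 10^-4 J.
Per-photon energy: E = 1.057 × 10^-16 J.
N = E_total / E_photon = 5.42 × 10^12.

5.42 × 10^12 photons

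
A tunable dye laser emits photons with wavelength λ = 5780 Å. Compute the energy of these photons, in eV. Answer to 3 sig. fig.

2.15 eV

First convert: λ = 5780 Å = 5.78 × 10^-7 m.
Apply E = hc/λ: E = 3.437 × 10^-19 J.
Converting to eV: E = 2.145 eV ≈ 2.15 eV.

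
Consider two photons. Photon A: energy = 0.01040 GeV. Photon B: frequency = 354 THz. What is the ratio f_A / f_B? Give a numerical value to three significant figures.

f_A = 2.515 × 10^21 Hz (from energy = 0.01040 GeV, via f = E/h).
f_B = 3.540 × 10^14 Hz (from frequency = 354 THz, via f given directly).
Ratio = 2.515 × 10^21 / 3.540 × 10^14 = 7.10 × 10^6.

7.10 × 10^6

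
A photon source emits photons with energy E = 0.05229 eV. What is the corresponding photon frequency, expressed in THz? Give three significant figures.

Use h = 6.62607015 × 10^-34 J·s, 1 eV = 1.602176634 × 10^-19 J.
First convert: E = 0.05229 eV = 8.3778 × 10^-21 J.
Apply f = E/h: f = 1.264 × 10^13 Hz.
Converting to THz: f = 12.64 THz ≈ 12.6 THz.

12.6 THz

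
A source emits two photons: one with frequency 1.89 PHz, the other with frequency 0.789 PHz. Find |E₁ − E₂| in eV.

4.55 eV

Using E = hf: E₁ = 1.252e-18 J, E₂ = 5.228e-19 J.
|ΔE| = |1.252e-18 − 5.228e-19| = 7.30e-19 J = 4.55 eV.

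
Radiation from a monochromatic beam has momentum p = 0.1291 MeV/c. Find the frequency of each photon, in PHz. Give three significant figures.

3.12 × 10^4 PHz

Take h = 6.62607015 × 10^-34 J·s, c = 2.99792458 × 10^8 m/s, 1 eV = 1.602176634 × 10^-19 J.
In SI units: p = 0.1291 MeV/c = 6.8995 × 10^-23 kg·m/s.
For a photon f = pc/h, so f = 3.122 × 10^19 Hz.
Converting to PHz: f = 31220 PHz ≈ 3.12 × 10^4 PHz.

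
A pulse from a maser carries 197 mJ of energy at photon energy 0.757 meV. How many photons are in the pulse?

1.62e21 photons

Per-photon energy: E = 1.213e-22 J (from energy = 0.757 meV).
N = E_total / E_photon = 0.197 J / 1.213e-22 J = 1.62e21.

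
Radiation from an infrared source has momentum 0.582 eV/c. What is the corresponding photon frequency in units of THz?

In SI units: p = 0.582 eV/c = 3.1104 × 10^-28 kg·m/s.
The photon relation is f = pc/h, giving f = 1.407 × 10^14 Hz.
Converting to THz: f = 140.7 THz ≈ 141 THz.

141 THz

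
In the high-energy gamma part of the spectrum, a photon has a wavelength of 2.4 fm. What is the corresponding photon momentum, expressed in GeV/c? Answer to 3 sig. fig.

Use h = 6.62607015 × 10^-34 J·s, c = 2.99792458 × 10^8 m/s, 1 eV = 1.602176634 × 10^-19 J.
First convert: λ = 2.4 fm = 2.4 × 10^-15 m.
Apply p = h/λ: p = 2.761 × 10^-19 kg·m/s.
Converting to GeV/c: p = 0.5166 GeV/c ≈ 0.517 GeV/c.

0.517 GeV/c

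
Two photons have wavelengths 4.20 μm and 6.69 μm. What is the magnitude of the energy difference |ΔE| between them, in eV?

0.110 eV

Using E = hc/λ: E₁ = 4.730 × 10^-20 J, E₂ = 2.969 × 10^-20 J.
|ΔE| = |4.730 × 10^-20 − 2.969 × 10^-20| = 1.76 × 10^-20 J = 0.110 eV.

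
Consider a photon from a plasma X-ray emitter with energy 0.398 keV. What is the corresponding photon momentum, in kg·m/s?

2.13·10^-25 kg·m/s

Convert to SI: E = 0.398 keV = 6.3767·10^-17 J.
Since p = E/c for a photon, p = 2.127·10^-25 kg·m/s.
So p ≈ 2.13·10^-25 kg·m/s.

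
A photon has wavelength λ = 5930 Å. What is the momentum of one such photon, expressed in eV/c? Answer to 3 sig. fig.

Use h = 6.62607015 × 10^-34 J·s, c = 2.99792458 × 10^8 m/s, 1 eV = 1.602176634 × 10^-19 J.
In SI units: λ = 5930 Å = 5.93 × 10^-7 m.
Apply p = h/λ: p = 1.117 × 10^-27 kg·m/s.
Converting to eV/c: p = 2.091 eV/c ≈ 2.09 eV/c.

2.09 eV/c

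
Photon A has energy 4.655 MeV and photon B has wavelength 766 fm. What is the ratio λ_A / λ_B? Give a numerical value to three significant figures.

λ_A = 2.663 × 10^-13 m (from energy = 4.655 MeV, via λ = hc/E).
λ_B = 7.660 × 10^-13 m (from wavelength = 766 fm, via λ given directly).
Ratio = 2.663 × 10^-13 / 7.660 × 10^-13 = 0.348.

0.348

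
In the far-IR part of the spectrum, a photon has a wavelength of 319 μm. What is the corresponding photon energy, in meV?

3.89 meV

Use h = 6.62607015 × 10^-34 J·s, c = 2.99792458 × 10^8 m/s, 1 eV = 1.602176634 × 10^-19 J.
In SI units: λ = 319 μm = 3.19 × 10^-4 m.
The photon relation is E = hc/λ, giving E = 6.227 × 10^-22 J.
Converting to meV: E = 3.887 meV ≈ 3.89 meV.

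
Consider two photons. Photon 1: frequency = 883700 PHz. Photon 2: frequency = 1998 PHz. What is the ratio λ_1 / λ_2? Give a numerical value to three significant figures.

2.26·10^-3

λ_1 = 3.392·10^-13 m (from frequency = 883700 PHz, via λ = c/f).
λ_2 = 1.500·10^-10 m (from frequency = 1998 PHz, via λ = c/f).
Ratio = 3.392·10^-13 / 1.500·10^-10 = 2.26·10^-3.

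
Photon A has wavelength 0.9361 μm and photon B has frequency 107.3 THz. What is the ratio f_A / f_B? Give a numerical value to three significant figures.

2.98

f_A = 3.203e14 Hz (from wavelength = 0.9361 μm, via f = c/λ).
f_B = 1.073e14 Hz (from frequency = 107.3 THz, via f given directly).
Ratio = 3.203e14 / 1.073e14 = 2.98.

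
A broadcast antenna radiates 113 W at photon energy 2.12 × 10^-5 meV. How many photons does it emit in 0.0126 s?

4.19 × 10^26 photons

Total energy: E_total = P·t = 113 × 0.0126 = 1.424 J.
Per-photon energy: E = 3.397 × 10^-27 J.
N = E_total / E_photon = 4.19 × 10^26.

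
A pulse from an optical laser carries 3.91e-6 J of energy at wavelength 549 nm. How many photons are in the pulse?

1.08e13 photons

Per-photon energy: E = 3.618e-19 J (from wavelength = 549 nm).
N = E_total / E_photon = 3.91e-6 J / 3.618e-19 J = 1.08e13.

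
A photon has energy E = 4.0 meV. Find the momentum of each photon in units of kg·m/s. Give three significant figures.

2.14e-30 kg·m/s

First convert: E = 4.0 meV = 6.4087e-22 J.
For a photon p = E/c, so p = 2.138e-30 kg·m/s.
So p ≈ 2.14e-30 kg·m/s.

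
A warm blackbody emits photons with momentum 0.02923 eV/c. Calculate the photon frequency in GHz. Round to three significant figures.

7070 GHz

(h = 6.62607015e-34 J·s, c = 2.99792458e8 m/s, 1 eV = 1.602176634e-19 J.)
In SI units: p = 0.02923 eV/c = 1.5621e-29 kg·m/s.
Apply f = pc/h: f = 7.068e12 Hz.
Converting to GHz: f = 7068 GHz ≈ 7070 GHz.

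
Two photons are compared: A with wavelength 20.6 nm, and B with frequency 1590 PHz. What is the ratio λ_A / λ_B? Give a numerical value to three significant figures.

λ_A = 2.060 × 10^-8 m (from wavelength = 20.6 nm, via λ given directly).
λ_B = 1.885 × 10^-10 m (from frequency = 1590 PHz, via λ = c/f).
Ratio = 2.060 × 10^-8 / 1.885 × 10^-10 = 109.

109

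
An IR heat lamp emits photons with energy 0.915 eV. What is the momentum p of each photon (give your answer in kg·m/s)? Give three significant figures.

First convert: E = 0.915 eV = 1.4660·10^-19 J.
Since p = E/c for a photon, p = 4.890·10^-28 kg·m/s.
So p ≈ 4.89·10^-28 kg·m/s.

4.89·10^-28 kg·m/s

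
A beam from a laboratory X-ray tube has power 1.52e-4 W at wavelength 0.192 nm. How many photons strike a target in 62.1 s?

Total energy: E_total = P·t = 1.52e-4 × 62.1 = 0.009439 J.
Per-photon energy: E = 1.035e-15 J.
N = E_total / E_photon = 9.12e12.

9.12e12 photons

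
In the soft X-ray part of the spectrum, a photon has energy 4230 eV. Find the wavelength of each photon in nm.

0.293 nm

Convert to SI: E = 4230 eV = 6.7772e-16 J.
For a photon λ = hc/E, so λ = 2.931e-10 m.
Converting to nm: λ = 0.2931 nm ≈ 0.293 nm.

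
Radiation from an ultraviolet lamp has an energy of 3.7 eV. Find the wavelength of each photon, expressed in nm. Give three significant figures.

335 nm

(h = 6.62607015e-34 J·s, c = 2.99792458e8 m/s, 1 eV = 1.602176634e-19 J.)
In SI units: E = 3.7 eV = 5.9281e-19 J.
Since λ = hc/E for a photon, λ = 3.351e-7 m.
Converting to nm: λ = 335.1 nm ≈ 335 nm.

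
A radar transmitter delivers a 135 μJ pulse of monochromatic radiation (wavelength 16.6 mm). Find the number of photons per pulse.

1.13 × 10^19 photons

Per-photon energy: E = 1.197 × 10^-23 J (from wavelength = 16.6 mm).
N = E_total / E_photon = 1.35 × 10^-4 J / 1.197 × 10^-23 J = 1.13 × 10^19.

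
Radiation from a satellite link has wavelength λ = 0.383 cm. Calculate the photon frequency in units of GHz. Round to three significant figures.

(c = 2.99792458e8 m/s.)
In SI units: λ = 0.383 cm = 0.00383 m.
Apply f = c/λ: f = 7.827e10 Hz.
Converting to GHz: f = 78.27 GHz ≈ 78.3 GHz.

78.3 GHz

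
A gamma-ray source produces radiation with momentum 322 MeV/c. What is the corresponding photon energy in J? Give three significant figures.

Take c = 2.99792458e8 m/s, 1 eV = 1.602176634e-19 J.
First convert: p = 322 MeV/c = 1.7209e-19 kg·m/s.
Since E = pc for a photon, E = 5.159e-11 J.
So E ≈ 5.16e-11 J.

5.16e-11 J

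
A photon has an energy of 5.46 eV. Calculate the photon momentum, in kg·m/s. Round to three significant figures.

(c = 2.99792458e8 m/s, 1 eV = 1.602176634e-19 J.)
Convert to SI: E = 5.46 eV = 8.7479e-19 J.
Since p = E/c for a photon, p = 2.918e-27 kg·m/s.
So p ≈ 2.92e-27 kg·m/s.

2.92e-27 kg·m/s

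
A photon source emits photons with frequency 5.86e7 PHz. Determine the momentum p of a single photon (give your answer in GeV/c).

0.242 GeV/c

(h = 6.62607015e-34 J·s, c = 2.99792458e8 m/s, 1 eV = 1.602176634e-19 J.)
Convert to SI: f = 5.86e7 PHz = 5.86e22 Hz.
For a photon p = hf/c, so p = 1.295e-19 kg·m/s.
Converting to GeV/c: p = 0.2424 GeV/c ≈ 0.242 GeV/c.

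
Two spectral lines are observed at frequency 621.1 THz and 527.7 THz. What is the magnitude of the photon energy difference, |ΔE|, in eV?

Using E = hf: E₁ = 4.1155e-19 J, E₂ = 3.4966e-19 J.
|ΔE| = |4.1155e-19 − 3.4966e-19| = 6.19e-20 J = 0.386 eV.

0.386 eV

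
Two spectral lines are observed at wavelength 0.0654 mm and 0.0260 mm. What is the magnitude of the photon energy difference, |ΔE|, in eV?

Using E = hc/λ: E₁ = 3.037 × 10^-21 J, E₂ = 7.640 × 10^-21 J.
|ΔE| = |3.037 × 10^-21 − 7.640 × 10^-21| = 4.60 × 10^-21 J = 0.0287 eV.

0.0287 eV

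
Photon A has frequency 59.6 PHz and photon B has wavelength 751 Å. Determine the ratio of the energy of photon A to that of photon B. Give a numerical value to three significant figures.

E_A = 3.949e-17 J (from frequency = 59.6 PHz, via E = hf).
E_B = 2.645e-18 J (from wavelength = 751 Å, via E = hc/λ).
Ratio = 3.949e-17 / 2.645e-18 = 14.9.

14.9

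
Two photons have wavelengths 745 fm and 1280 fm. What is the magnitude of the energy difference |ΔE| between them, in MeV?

0.696 MeV

Using E = hc/λ: E₁ = 2.666 × 10^-13 J, E₂ = 1.552 × 10^-13 J.
|ΔE| = |2.666 × 10^-13 − 1.552 × 10^-13| = 1.11 × 10^-13 J = 0.696 MeV.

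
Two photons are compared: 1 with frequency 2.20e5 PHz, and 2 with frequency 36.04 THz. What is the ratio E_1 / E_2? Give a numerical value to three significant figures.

6.10e6

E_1 = 1.458e-13 J (from frequency = 2.20e5 PHz, via E = hf).
E_2 = 2.388e-20 J (from frequency = 36.04 THz, via E = hf).
Ratio = 1.458e-13 / 2.388e-20 = 6.10e6.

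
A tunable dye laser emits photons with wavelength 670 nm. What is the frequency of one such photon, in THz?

(c = 2.99792458 × 10^8 m/s.)
In SI units: λ = 670 nm = 6.70 × 10^-7 m.
For a photon f = c/λ, so f = 4.475 × 10^14 Hz.
Converting to THz: f = 447.5 THz ≈ 447 THz.

447 THz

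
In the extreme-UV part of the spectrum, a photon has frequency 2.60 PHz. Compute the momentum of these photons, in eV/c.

(h = 6.62607015e-34 J·s, c = 2.99792458e8 m/s, 1 eV = 1.602176634e-19 J.)
First convert: f = 2.60 PHz = 2.60e15 Hz.
Apply p = hf/c: p = 5.747e-27 kg·m/s.
Converting to eV/c: p = 10.75 eV/c ≈ 10.8 eV/c.

10.8 eV/c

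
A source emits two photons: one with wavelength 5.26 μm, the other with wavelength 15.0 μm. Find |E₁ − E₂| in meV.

153 meV

Using E = hc/λ: E₁ = 3.777e-20 J, E₂ = 1.324e-20 J.
|ΔE| = |3.777e-20 − 1.324e-20| = 2.45e-20 J = 153 meV.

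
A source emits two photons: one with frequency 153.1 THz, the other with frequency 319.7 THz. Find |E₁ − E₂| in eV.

0.689 eV

Using E = hf: E₁ = 1.0145e-19 J, E₂ = 2.1184e-19 J.
|ΔE| = |1.0145e-19 − 2.1184e-19| = 1.10e-19 J = 0.689 eV.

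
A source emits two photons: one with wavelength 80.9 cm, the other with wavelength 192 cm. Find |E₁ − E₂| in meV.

Using E = hc/λ: E₁ = 2.455e-25 J, E₂ = 1.035e-25 J.
|ΔE| = |2.455e-25 − 1.035e-25| = 1.42e-25 J = 8.87e-4 meV.

8.87e-4 meV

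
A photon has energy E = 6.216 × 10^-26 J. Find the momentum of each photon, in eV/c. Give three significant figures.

3.88 × 10^-7 eV/c

For a photon p = E/c, so p = 2.073 × 10^-34 kg·m/s.
Converting to eV/c: p = 3.880 × 10^-7 eV/c ≈ 3.88 × 10^-7 eV/c.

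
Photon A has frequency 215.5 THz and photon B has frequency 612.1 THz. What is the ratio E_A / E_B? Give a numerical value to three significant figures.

0.352

E_A = 1.428 × 10^-19 J (from frequency = 215.5 THz, via E = hf).
E_B = 4.056 × 10^-19 J (from frequency = 612.1 THz, via E = hf).
Ratio = 1.428 × 10^-19 / 4.056 × 10^-19 = 0.352.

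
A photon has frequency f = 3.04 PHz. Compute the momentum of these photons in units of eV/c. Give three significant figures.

12.6 eV/c

Use h = 6.62607015 × 10^-34 J·s, c = 2.99792458 × 10^8 m/s, 1 eV = 1.602176634 × 10^-19 J.
In SI units: f = 3.04 PHz = 3.04 × 10^15 Hz.
The photon relation is p = hf/c, giving p = 6.719 × 10^-27 kg·m/s.
Converting to eV/c: p = 12.57 eV/c ≈ 12.6 eV/c.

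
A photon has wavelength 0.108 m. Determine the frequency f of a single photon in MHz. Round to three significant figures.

Take c = 2.99792458e8 m/s.
Since f = c/λ for a photon, f = 2.776e9 Hz.
Converting to MHz: f = 2776 MHz ≈ 2780 MHz.

2780 MHz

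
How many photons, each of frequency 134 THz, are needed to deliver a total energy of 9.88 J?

1.11 × 10^20 photons

Per-photon energy: E = 8.879 × 10^-20 J (from frequency = 134 THz).
N = E_total / E_photon = 9.88 J / 8.879 × 10^-20 J = 1.11 × 10^20.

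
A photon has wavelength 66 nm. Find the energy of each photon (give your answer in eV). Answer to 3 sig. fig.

18.8 eV

First convert: λ = 66 nm = 6.6e-8 m.
Apply E = hc/λ: E = 3.010e-18 J.
Converting to eV: E = 18.79 eV ≈ 18.8 eV.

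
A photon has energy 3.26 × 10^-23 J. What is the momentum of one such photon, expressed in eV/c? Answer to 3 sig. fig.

2.03 × 10^-4 eV/c

Apply p = E/c: p = 1.087 × 10^-31 kg·m/s.
Converting to eV/c: p = 2.035 × 10^-4 eV/c ≈ 2.03 × 10^-4 eV/c.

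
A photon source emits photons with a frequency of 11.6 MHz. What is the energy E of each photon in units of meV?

Convert to SI: f = 11.6 MHz = 1.16 × 10^7 Hz.
Apply E = hf: E = 7.686 × 10^-27 J.
Converting to meV: E = 4.797 × 10^-5 meV ≈ 4.80 × 10^-5 meV.

4.80 × 10^-5 meV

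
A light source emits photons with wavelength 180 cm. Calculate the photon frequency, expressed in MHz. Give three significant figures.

Take c = 2.99792458·10^8 m/s.
In SI units: λ = 180 cm = 1.8 m.
For a photon f = c/λ, so f = 1.666·10^8 Hz.
Converting to MHz: f = 166.6 MHz ≈ 167 MHz.

167 MHz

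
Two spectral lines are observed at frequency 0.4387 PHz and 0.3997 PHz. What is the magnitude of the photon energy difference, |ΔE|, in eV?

0.161 eV

Using E = hf: E₁ = 2.9069e-19 J, E₂ = 2.6484e-19 J.
|ΔE| = |2.9069e-19 − 2.6484e-19| = 2.58e-20 J = 0.161 eV.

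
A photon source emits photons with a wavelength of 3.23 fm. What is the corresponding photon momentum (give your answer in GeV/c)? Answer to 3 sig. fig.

Use h = 6.62607015e-34 J·s, c = 2.99792458e8 m/s, 1 eV = 1.602176634e-19 J.
In SI units: λ = 3.23 fm = 3.23e-15 m.
The photon relation is p = h/λ, giving p = 2.051e-19 kg·m/s.
Converting to GeV/c: p = 0.3839 GeV/c ≈ 0.384 GeV/c.

0.384 GeV/c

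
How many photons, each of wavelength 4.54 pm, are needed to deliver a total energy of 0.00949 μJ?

Per-photon energy: E = 4.375 × 10^-14 J (from wavelength = 4.54 pm).
N = E_total / E_photon = 9.49 × 10^-9 J / 4.375 × 10^-14 J = 2.17 × 10^5.

2.17 × 10^5 photons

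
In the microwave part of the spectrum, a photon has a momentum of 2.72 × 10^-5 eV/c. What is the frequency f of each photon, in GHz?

6.58 GHz

Use h = 6.62607015 × 10^-34 J·s, c = 2.99792458 × 10^8 m/s, 1 eV = 1.602176634 × 10^-19 J.
First convert: p = 2.72 × 10^-5 eV/c = 1.4536 × 10^-32 kg·m/s.
The photon relation is f = pc/h, giving f = 6.577 × 10^9 Hz.
Converting to GHz: f = 6.577 GHz ≈ 6.58 GHz.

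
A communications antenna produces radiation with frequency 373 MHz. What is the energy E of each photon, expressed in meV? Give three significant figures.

1.54e-3 meV

Take h = 6.62607015e-34 J·s, 1 eV = 1.602176634e-19 J.
In SI units: f = 373 MHz = 3.73e8 Hz.
Since E = hf for a photon, E = 2.472e-25 J.
Converting to meV: E = 0.001543 meV ≈ 1.54e-3 meV.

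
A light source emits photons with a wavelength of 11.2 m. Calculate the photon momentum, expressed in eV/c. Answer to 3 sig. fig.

1.11 × 10^-7 eV/c

(h = 6.62607015 × 10^-34 J·s, c = 2.99792458 × 10^8 m/s, 1 eV = 1.602176634 × 10^-19 J.)
Apply p = h/λ: p = 5.916 × 10^-35 kg·m/s.
Converting to eV/c: p = 1.107 × 10^-7 eV/c ≈ 1.11 × 10^-7 eV/c.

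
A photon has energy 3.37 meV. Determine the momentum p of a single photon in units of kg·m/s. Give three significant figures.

1.80·10^-30 kg·m/s

In SI units: E = 3.37 meV = 5.3993·10^-22 J.
Apply p = E/c: p = 1.801·10^-30 kg·m/s.
So p ≈ 1.80·10^-30 kg·m/s.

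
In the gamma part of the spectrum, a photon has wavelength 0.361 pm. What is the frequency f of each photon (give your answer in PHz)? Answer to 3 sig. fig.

First convert: λ = 0.361 pm = 3.61 × 10^-13 m.
The photon relation is f = c/λ, giving f = 8.305 × 10^20 Hz.
Converting to PHz: f = 830500 PHz ≈ 8.30 × 10^5 PHz.

8.30 × 10^5 PHz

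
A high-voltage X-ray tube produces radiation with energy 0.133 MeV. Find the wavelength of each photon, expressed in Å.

0.0932 Å

Take h = 6.62607015e-34 J·s, c = 2.99792458e8 m/s, 1 eV = 1.602176634e-19 J.
In SI units: E = 0.133 MeV = 2.1309e-14 J.
For a photon λ = hc/E, so λ = 9.322e-12 m.
Converting to Å: λ = 0.09322 Å ≈ 0.0932 Å.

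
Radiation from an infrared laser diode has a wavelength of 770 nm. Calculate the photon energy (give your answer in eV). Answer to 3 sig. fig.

1.61 eV

Use h = 6.62607015·10^-34 J·s, c = 2.99792458·10^8 m/s, 1 eV = 1.602176634·10^-19 J.
First convert: λ = 770 nm = 7.7·10^-7 m.
Since E = hc/λ for a photon, E = 2.580·10^-19 J.
Converting to eV: E = 1.610 eV ≈ 1.61 eV.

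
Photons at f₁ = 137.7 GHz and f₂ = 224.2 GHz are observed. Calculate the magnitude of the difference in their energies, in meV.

0.358 meV

Using E = hf: E₁ = 9.1241 × 10^-23 J, E₂ = 1.4856 × 10^-22 J.
|ΔE| = |9.1241 × 10^-23 − 1.4856 × 10^-22| = 5.73 × 10^-23 J = 0.358 meV.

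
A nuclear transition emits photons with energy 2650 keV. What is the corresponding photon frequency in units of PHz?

6.41e5 PHz

In SI units: E = 2650 keV = 4.2458e-13 J.
Apply f = E/h: f = 6.408e20 Hz.
Converting to PHz: f = 640800 PHz ≈ 6.41e5 PHz.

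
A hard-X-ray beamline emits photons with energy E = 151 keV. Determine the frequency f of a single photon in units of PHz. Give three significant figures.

3.65e4 PHz

Convert to SI: E = 151 keV = 2.4193e-14 J.
Apply f = E/h: f = 3.651e19 Hz.
Converting to PHz: f = 36510 PHz ≈ 3.65e4 PHz.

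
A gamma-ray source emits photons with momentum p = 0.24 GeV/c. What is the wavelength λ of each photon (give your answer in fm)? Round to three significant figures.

5.17 fm

Convert to SI: p = 0.24 GeV/c = 1.2826e-19 kg·m/s.
For a photon λ = h/p, so λ = 5.166e-15 m.
Converting to fm: λ = 5.166 fm ≈ 5.17 fm.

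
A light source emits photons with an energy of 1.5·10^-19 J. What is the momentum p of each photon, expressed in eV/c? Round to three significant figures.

0.936 eV/c

Apply p = E/c: p = 5.003·10^-28 kg·m/s.
Converting to eV/c: p = 0.9362 eV/c ≈ 0.936 eV/c.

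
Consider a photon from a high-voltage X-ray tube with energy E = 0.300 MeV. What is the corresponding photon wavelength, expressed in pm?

4.13 pm

(h = 6.62607015e-34 J·s, c = 2.99792458e8 m/s, 1 eV = 1.602176634e-19 J.)
First convert: E = 0.300 MeV = 4.8065e-14 J.
Apply λ = hc/E: λ = 4.133e-12 m.
Converting to pm: λ = 4.133 pm ≈ 4.13 pm.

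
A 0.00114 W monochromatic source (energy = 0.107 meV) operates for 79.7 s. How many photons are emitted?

5.30·10^21 photons

Total energy: E_total = P·t = 0.00114 × 79.7 = 0.09086 J.
Per-photon energy: E = 1.714·10^-23 J.
N = E_total / E_photon = 5.30·10^21.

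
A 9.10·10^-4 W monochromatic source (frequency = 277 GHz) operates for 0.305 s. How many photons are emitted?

Total energy: E_total = P·t = 9.10·10^-4 × 0.305 = 2.775·10^-4 J.
Per-photon energy: E = 1.835·10^-22 J.
N = E_total / E_photon = 1.51·10^18.

1.51·10^18 photons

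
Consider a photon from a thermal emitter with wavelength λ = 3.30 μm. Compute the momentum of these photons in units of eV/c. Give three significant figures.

Use h = 6.62607015 × 10^-34 J·s, c = 2.99792458 × 10^8 m/s, 1 eV = 1.602176634 × 10^-19 J.
First convert: λ = 3.30 μm = 3.30 × 10^-6 m.
Since p = h/λ for a photon, p = 2.008 × 10^-28 kg·m/s.
Converting to eV/c: p = 0.3757 eV/c ≈ 0.376 eV/c.

0.376 eV/c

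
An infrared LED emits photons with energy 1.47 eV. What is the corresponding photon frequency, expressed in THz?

355 THz

Use h = 6.62607015·10^-34 J·s, 1 eV = 1.602176634·10^-19 J.
In SI units: E = 1.47 eV = 2.3552·10^-19 J.
The photon relation is f = E/h, giving f = 3.554·10^14 Hz.
Converting to THz: f = 355.4 THz ≈ 355 THz.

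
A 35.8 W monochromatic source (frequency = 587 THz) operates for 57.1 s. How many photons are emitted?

5.26e21 photons

Total energy: E_total = P·t = 35.8 × 57.1 = 2044 J.
Per-photon energy: E = 3.890e-19 J.
N = E_total / E_photon = 5.26e21.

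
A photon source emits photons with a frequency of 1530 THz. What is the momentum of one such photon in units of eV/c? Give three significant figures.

6.33 eV/c

First convert: f = 1530 THz = 1.53·10^15 Hz.
The photon relation is p = hf/c, giving p = 3.382·10^-27 kg·m/s.
Converting to eV/c: p = 6.328 eV/c ≈ 6.33 eV/c.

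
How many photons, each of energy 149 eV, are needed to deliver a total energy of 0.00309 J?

1.29e14 photons

Per-photon energy: E = 2.387e-17 J (from energy = 149 eV).
N = E_total / E_photon = 0.00309 J / 2.387e-17 J = 1.29e14.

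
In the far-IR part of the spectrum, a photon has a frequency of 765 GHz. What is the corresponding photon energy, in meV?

Take h = 6.62607015e-34 J·s, 1 eV = 1.602176634e-19 J.
In SI units: f = 765 GHz = 7.65e11 Hz.
Apply E = hf: E = 5.069e-22 J.
Converting to meV: E = 3.164 meV ≈ 3.16 meV.

3.16 meV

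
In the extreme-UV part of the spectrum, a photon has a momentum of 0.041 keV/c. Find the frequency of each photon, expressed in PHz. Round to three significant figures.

First convert: p = 0.041 keV/c = 2.1912 × 10^-26 kg·m/s.
Since f = pc/h for a photon, f = 9.914 × 10^15 Hz.
Converting to PHz: f = 9.914 PHz ≈ 9.91 PHz.

9.91 PHz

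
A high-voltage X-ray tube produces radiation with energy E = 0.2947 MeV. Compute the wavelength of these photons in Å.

Use h = 6.62607015e-34 J·s, c = 2.99792458e8 m/s, 1 eV = 1.602176634e-19 J.
In SI units: E = 0.2947 MeV = 4.7216e-14 J.
For a photon λ = hc/E, so λ = 4.207e-12 m.
Converting to Å: λ = 0.04207 Å ≈ 0.0421 Å.

0.0421 Å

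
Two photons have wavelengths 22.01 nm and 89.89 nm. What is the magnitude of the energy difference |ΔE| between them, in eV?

Using E = hc/λ: E₁ = 9.0252·10^-18 J, E₂ = 2.2099·10^-18 J.
|ΔE| = |9.0252·10^-18 − 2.2099·10^-18| = 6.82·10^-18 J = 42.5 eV.

42.5 eV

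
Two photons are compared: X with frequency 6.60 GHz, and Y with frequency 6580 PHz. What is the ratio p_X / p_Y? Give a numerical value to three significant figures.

1.00e-9

p_X = 1.459e-32 kg·m/s (from frequency = 6.60 GHz, via p = hf/c).
p_Y = 1.454e-23 kg·m/s (from frequency = 6580 PHz, via p = hf/c).
Ratio = 1.459e-32 / 1.454e-23 = 1.00e-9.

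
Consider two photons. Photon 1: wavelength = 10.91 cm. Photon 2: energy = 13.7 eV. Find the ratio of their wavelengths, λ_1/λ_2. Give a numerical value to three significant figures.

1.21·10^6

λ_1 = 0.1091 m (from wavelength = 10.91 cm, via λ given directly).
λ_2 = 9.050·10^-8 m (from energy = 13.7 eV, via λ = hc/E).
Ratio = 0.1091 / 9.050·10^-8 = 1.21·10^6.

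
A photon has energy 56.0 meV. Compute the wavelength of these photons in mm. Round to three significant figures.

Convert to SI: E = 56.0 meV = 8.9722 × 10^-21 J.
The photon relation is λ = hc/E, giving λ = 2.214 × 10^-5 m.
Converting to mm: λ = 0.02214 mm ≈ 0.0221 mm.

0.0221 mm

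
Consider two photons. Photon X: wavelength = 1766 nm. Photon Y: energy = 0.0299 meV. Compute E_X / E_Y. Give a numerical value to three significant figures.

E_X = 1.125e-19 J (from wavelength = 1766 nm, via E = hc/λ).
E_Y = 4.791e-24 J (from energy = 0.0299 meV, via E given directly).
Ratio = 1.125e-19 / 4.791e-24 = 2.35e4.

2.35e4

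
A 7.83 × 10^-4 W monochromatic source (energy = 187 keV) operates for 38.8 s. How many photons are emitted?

Total energy: E_total = P·t = 7.83 × 10^-4 × 38.8 = 0.03038 J.
Per-photon energy: E = 2.996 × 10^-14 J.
N = E_total / E_photon = 1.01 × 10^12.

1.01 × 10^12 photons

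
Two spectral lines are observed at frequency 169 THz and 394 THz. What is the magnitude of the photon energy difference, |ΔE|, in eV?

Using E = hf: E₁ = 1.120e-19 J, E₂ = 2.611e-19 J.
|ΔE| = |1.120e-19 − 2.611e-19| = 1.49e-19 J = 0.931 eV.

0.931 eV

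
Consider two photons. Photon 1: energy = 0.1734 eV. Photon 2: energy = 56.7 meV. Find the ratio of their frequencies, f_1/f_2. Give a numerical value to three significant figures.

f_1 = 4.193e13 Hz (from energy = 0.1734 eV, via f = E/h).
f_2 = 1.371e13 Hz (from energy = 56.7 meV, via f = E/h).
Ratio = 4.193e13 / 1.371e13 = 3.06.

3.06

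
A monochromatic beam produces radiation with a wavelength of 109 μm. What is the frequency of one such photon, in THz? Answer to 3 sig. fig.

In SI units: λ = 109 μm = 1.09 × 10^-4 m.
Apply f = c/λ: f = 2.750 × 10^12 Hz.
Converting to THz: f = 2.750 THz ≈ 2.75 THz.

2.75 THz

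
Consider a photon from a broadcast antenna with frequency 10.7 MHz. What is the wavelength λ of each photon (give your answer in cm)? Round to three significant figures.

2800 cm

Use c = 2.99792458·10^8 m/s.
In SI units: f = 10.7 MHz = 1.07·10^7 Hz.
For a photon λ = c/f, so λ = 28.02 m.
Converting to cm: λ = 2802 cm ≈ 2800 cm.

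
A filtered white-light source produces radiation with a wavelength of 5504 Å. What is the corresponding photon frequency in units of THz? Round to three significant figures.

545 THz

(c = 2.99792458 × 10^8 m/s.)
In SI units: λ = 5504 Å = 5.504 × 10^-7 m.
Apply f = c/λ: f = 5.447 × 10^14 Hz.
Converting to THz: f = 544.7 THz ≈ 545 THz.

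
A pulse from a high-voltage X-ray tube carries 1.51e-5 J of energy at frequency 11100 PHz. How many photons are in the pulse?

Per-photon energy: E = 7.355e-15 J (from frequency = 11100 PHz).
N = E_total / E_photon = 1.51e-5 J / 7.355e-15 J = 2.05e9.

2.05e9 photons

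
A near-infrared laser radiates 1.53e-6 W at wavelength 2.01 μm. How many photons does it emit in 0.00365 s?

5.65e10 photons

Total energy: E_total = P·t = 1.53e-6 × 0.00365 = 5.585e-9 J.
Per-photon energy: E = 9.883e-20 J.
N = E_total / E_photon = 5.65e10.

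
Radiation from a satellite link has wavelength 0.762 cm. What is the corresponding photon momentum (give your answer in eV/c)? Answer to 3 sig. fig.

Use h = 6.62607015 × 10^-34 J·s, c = 2.99792458 × 10^8 m/s, 1 eV = 1.602176634 × 10^-19 J.
In SI units: λ = 0.762 cm = 0.00762 m.
The photon relation is p = h/λ, giving p = 8.696 × 10^-32 kg·m/s.
Converting to eV/c: p = 1.627 × 10^-4 eV/c ≈ 1.63 × 10^-4 eV/c.

1.63 × 10^-4 eV/c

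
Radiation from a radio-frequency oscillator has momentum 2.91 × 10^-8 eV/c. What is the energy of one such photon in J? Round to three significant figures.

4.66 × 10^-27 J

(c = 2.99792458 × 10^8 m/s, 1 eV = 1.602176634 × 10^-19 J.)
In SI units: p = 2.91 × 10^-8 eV/c = 1.5552 × 10^-35 kg·m/s.
The photon relation is E = pc, giving E = 4.662 × 10^-27 J.
So E ≈ 4.66 × 10^-27 J.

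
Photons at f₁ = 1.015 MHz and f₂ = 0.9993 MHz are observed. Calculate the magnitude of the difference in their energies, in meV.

Using E = hf: E₁ = 6.7255e-28 J, E₂ = 6.6214e-28 J.
|ΔE| = |6.7255e-28 − 6.6214e-28| = 1.04e-29 J = 6.49e-8 meV.

6.49e-8 meV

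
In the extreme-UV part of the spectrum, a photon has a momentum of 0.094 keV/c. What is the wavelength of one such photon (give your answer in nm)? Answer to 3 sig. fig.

13.2 nm

First convert: p = 0.094 keV/c = 5.0236 × 10^-26 kg·m/s.
Since λ = h/p for a photon, λ = 1.319 × 10^-8 m.
Converting to nm: λ = 13.19 nm ≈ 13.2 nm.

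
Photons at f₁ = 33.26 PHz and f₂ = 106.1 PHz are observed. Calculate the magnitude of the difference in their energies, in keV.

0.301 keV

Using E = hf: E₁ = 2.2038 × 10^-17 J, E₂ = 7.0303 × 10^-17 J.
|ΔE| = |2.2038 × 10^-17 − 7.0303 × 10^-17| = 4.83 × 10^-17 J = 0.301 keV.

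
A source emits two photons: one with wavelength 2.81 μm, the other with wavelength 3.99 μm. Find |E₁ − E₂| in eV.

Using E = hc/λ: E₁ = 7.069e-20 J, E₂ = 4.979e-20 J.
|ΔE| = |7.069e-20 − 4.979e-20| = 2.09e-20 J = 0.130 eV.

0.130 eV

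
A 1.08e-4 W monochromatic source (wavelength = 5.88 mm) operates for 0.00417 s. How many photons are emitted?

Total energy: E_total = P·t = 1.08e-4 × 0.00417 = 4.504e-7 J.
Per-photon energy: E = 3.378e-23 J.
N = E_total / E_photon = 1.33e16.

1.33e16 photons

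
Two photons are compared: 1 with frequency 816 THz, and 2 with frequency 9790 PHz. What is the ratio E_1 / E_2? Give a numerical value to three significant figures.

8.34e-5

E_1 = 5.407e-19 J (from frequency = 816 THz, via E = hf).
E_2 = 6.487e-15 J (from frequency = 9790 PHz, via E = hf).
Ratio = 5.407e-19 / 6.487e-15 = 8.34e-5.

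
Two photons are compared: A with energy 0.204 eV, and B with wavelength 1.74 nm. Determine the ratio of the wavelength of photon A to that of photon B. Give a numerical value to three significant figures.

λ_A = 6.078e-6 m (from energy = 0.204 eV, via λ = hc/E).
λ_B = 1.740e-9 m (from wavelength = 1.74 nm, via λ given directly).
Ratio = 6.078e-6 / 1.740e-9 = 3490.

3490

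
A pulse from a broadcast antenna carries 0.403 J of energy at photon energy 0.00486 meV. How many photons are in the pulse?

Per-photon energy: E = 7.787 × 10^-25 J (from energy = 0.00486 meV).
N = E_total / E_photon = 0.403 J / 7.787 × 10^-25 J = 5.18 × 10^23.

5.18 × 10^23 photons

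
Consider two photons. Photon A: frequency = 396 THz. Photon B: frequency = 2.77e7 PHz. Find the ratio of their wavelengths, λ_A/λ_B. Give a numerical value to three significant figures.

6.99e7

λ_A = 7.571e-7 m (from frequency = 396 THz, via λ = c/f).
λ_B = 1.082e-14 m (from frequency = 2.77e7 PHz, via λ = c/f).
Ratio = 7.571e-7 / 1.082e-14 = 6.99e7.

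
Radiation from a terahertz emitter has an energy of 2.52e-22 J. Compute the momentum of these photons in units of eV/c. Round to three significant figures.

1.57e-3 eV/c

For a photon p = E/c, so p = 8.406e-31 kg·m/s.
Converting to eV/c: p = 0.001573 eV/c ≈ 1.57e-3 eV/c.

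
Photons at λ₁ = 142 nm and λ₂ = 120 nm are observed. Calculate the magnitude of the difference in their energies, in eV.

1.60 eV

Using E = hc/λ: E₁ = 1.399e-18 J, E₂ = 1.655e-18 J.
|ΔE| = |1.399e-18 − 1.655e-18| = 2.56e-19 J = 1.60 eV.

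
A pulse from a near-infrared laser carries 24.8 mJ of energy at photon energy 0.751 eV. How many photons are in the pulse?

2.06 × 10^17 photons

Per-photon energy: E = 1.203 × 10^-19 J (from energy = 0.751 eV).
N = E_total / E_photon = 0.0248 J / 1.203 × 10^-19 J = 2.06 × 10^17.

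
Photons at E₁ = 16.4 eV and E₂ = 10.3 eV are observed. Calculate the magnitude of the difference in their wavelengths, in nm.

44.8 nm

Using λ = hc/E: λ₁ = 7.560 × 10^-8 m, λ₂ = 1.204 × 10^-7 m.
|Δλ| = |7.560 × 10^-8 − 1.204 × 10^-7| = 4.48 × 10^-8 m = 44.8 nm.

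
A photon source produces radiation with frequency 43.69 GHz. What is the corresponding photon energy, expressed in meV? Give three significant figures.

0.181 meV

Use h = 6.62607015e-34 J·s, 1 eV = 1.602176634e-19 J.
In SI units: f = 43.69 GHz = 4.369e10 Hz.
Since E = hf for a photon, E = 2.895e-23 J.
Converting to meV: E = 0.1807 meV ≈ 0.181 meV.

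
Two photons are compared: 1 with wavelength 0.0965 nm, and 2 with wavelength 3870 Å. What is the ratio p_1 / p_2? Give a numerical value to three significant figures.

p_1 = 6.866 × 10^-24 kg·m/s (from wavelength = 0.0965 nm, via p = h/λ).
p_2 = 1.712 × 10^-27 kg·m/s (from wavelength = 3870 Å, via p = h/λ).
Ratio = 6.866 × 10^-24 / 1.712 × 10^-27 = 4010.

4010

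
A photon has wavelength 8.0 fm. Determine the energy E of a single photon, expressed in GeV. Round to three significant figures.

In SI units: λ = 8.0 fm = 8.0 × 10^-15 m.
For a photon E = hc/λ, so E = 2.483 × 10^-11 J.
Converting to GeV: E = 0.1550 GeV ≈ 0.155 GeV.

0.155 GeV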